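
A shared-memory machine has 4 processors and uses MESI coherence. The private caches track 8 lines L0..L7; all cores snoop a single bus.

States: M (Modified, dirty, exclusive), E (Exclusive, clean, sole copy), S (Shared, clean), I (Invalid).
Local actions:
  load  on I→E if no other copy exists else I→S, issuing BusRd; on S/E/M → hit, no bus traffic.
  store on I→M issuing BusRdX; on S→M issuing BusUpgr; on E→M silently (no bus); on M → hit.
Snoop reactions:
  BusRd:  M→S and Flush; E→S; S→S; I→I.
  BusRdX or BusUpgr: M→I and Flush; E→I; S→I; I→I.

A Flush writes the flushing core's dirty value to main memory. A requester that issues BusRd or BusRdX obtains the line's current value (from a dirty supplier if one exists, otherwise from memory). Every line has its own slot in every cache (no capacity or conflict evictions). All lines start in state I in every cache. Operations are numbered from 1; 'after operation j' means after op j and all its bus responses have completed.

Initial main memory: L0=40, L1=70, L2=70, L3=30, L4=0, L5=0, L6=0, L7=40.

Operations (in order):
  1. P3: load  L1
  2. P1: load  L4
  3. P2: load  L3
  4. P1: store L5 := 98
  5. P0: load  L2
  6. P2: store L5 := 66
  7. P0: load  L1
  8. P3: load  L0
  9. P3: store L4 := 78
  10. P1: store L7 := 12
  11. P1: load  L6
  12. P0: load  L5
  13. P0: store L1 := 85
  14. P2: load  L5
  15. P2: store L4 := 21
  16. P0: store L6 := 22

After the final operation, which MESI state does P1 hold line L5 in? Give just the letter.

[1] P3: load  L1 | P0:I, P1:I, P2:I, P3:E(70) | bus: BusRd
[2] P1: load  L4 | P0:I, P1:E(0), P2:I, P3:I | bus: BusRd
[3] P2: load  L3 | P0:I, P1:I, P2:E(30), P3:I | bus: BusRd
[4] P1: store L5 := 98 | P0:I, P1:M(98), P2:I, P3:I | bus: BusRdX
[5] P0: load  L2 | P0:E(70), P1:I, P2:I, P3:I | bus: BusRd
[6] P2: store L5 := 66 | P0:I, P1:I, P2:M(66), P3:I | bus: BusRdX,Flush
[7] P0: load  L1 | P0:S(70), P1:I, P2:I, P3:S(70) | bus: BusRd
[8] P3: load  L0 | P0:I, P1:I, P2:I, P3:E(40) | bus: BusRd
[9] P3: store L4 := 78 | P0:I, P1:I, P2:I, P3:M(78) | bus: BusRdX
[10] P1: store L7 := 12 | P0:I, P1:M(12), P2:I, P3:I | bus: BusRdX
[11] P1: load  L6 | P0:I, P1:E(0), P2:I, P3:I | bus: BusRd
[12] P0: load  L5 | P0:S(66), P1:I, P2:S(66), P3:I | bus: BusRd,Flush
[13] P0: store L1 := 85 | P0:M(85), P1:I, P2:I, P3:I | bus: BusUpgr
[14] P2: load  L5 | P0:S(66), P1:I, P2:S(66), P3:I | bus: none
[15] P2: store L4 := 21 | P0:I, P1:I, P2:M(21), P3:I | bus: BusRdX,Flush
[16] P0: store L6 := 22 | P0:M(22), P1:I, P2:I, P3:I | bus: BusRdX

state = I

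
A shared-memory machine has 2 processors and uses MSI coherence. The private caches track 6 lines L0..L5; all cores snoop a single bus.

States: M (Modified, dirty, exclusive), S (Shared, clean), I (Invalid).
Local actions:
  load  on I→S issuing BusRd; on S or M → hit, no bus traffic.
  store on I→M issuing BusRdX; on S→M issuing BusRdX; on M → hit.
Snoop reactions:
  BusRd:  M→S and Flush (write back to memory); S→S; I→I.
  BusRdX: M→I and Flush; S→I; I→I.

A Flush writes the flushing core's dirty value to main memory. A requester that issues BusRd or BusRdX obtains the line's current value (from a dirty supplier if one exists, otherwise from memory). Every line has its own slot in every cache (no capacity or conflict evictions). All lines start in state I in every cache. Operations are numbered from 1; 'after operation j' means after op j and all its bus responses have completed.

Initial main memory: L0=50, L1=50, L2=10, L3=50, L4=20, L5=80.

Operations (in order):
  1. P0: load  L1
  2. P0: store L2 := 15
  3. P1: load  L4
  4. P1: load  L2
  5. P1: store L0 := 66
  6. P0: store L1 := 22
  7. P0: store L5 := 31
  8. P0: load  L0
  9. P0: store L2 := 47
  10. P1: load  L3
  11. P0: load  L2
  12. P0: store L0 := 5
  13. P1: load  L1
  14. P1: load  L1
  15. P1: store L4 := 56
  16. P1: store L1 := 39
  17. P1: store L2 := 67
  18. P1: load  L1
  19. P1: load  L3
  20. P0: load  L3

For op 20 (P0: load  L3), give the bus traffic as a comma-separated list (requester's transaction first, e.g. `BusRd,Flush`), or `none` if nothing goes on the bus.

step 1: P0: load  L1  ⟶  SI  (L1)  txn=BusRd  M[L1]=50
step 2: P0: store L2 := 15  ⟶  MI  (L2)  txn=BusRdX  M[L2]=10
step 3: P1: load  L4  ⟶  IS  (L4)  txn=BusRd  M[L4]=20
step 4: P1: load  L2  ⟶  SS  (L2)  txn=BusRd+Flush  M[L2]=15
step 5: P1: store L0 := 66  ⟶  IM  (L0)  txn=BusRdX  M[L0]=50
step 6: P0: store L1 := 22  ⟶  MI  (L1)  txn=BusRdX  M[L1]=50
step 7: P0: store L5 := 31  ⟶  MI  (L5)  txn=BusRdX  M[L5]=80
step 8: P0: load  L0  ⟶  SS  (L0)  txn=BusRd+Flush  M[L0]=66
step 9: P0: store L2 := 47  ⟶  MI  (L2)  txn=BusRdX  M[L2]=15
step 10: P1: load  L3  ⟶  IS  (L3)  txn=BusRd  M[L3]=50
step 11: P0: load  L2  ⟶  MI  (L2)  txn=∅  M[L2]=15
step 12: P0: store L0 := 5  ⟶  MI  (L0)  txn=BusRdX  M[L0]=66
step 13: P1: load  L1  ⟶  SS  (L1)  txn=BusRd+Flush  M[L1]=22
step 14: P1: load  L1  ⟶  SS  (L1)  txn=∅  M[L1]=22
step 15: P1: store L4 := 56  ⟶  IM  (L4)  txn=BusRdX  M[L4]=20
step 16: P1: store L1 := 39  ⟶  IM  (L1)  txn=BusRdX  M[L1]=22
step 17: P1: store L2 := 67  ⟶  IM  (L2)  txn=BusRdX+Flush  M[L2]=47
step 18: P1: load  L1  ⟶  IM  (L1)  txn=∅  M[L1]=22
step 19: P1: load  L3  ⟶  IS  (L3)  txn=∅  M[L3]=50
step 20: P0: load  L3  ⟶  SS  (L3)  txn=BusRd  M[L3]=50

bus = BusRd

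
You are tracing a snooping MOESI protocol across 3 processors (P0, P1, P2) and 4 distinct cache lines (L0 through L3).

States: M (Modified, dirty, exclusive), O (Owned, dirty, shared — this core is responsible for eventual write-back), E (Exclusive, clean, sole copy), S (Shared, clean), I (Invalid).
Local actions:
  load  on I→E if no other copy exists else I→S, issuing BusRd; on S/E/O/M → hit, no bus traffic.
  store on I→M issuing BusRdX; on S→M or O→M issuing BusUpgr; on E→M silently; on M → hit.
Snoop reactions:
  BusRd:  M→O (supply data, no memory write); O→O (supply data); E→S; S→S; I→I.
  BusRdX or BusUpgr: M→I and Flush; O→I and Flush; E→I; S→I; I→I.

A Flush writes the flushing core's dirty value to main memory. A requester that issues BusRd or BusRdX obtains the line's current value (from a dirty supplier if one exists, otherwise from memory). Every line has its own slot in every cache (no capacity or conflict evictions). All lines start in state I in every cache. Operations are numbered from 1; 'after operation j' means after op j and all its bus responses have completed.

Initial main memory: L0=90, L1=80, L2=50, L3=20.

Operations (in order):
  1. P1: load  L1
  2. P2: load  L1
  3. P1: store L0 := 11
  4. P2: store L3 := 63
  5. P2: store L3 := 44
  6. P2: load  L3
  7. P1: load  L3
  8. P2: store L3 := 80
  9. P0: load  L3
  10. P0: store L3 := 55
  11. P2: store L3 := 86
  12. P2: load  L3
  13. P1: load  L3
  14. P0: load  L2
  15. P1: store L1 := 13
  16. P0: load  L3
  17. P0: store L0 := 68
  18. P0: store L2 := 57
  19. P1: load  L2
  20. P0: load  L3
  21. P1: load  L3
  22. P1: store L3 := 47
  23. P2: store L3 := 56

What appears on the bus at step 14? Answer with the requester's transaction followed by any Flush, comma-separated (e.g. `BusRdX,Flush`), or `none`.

bus = BusRd

step 1: P1: load  L1  ⟶  IEI  (L1)  txn=BusRd  M[L1]=80
step 2: P2: load  L1  ⟶  ISS  (L1)  txn=BusRd  M[L1]=80
step 3: P1: store L0 := 11  ⟶  IMI  (L0)  txn=BusRdX  M[L0]=90
step 4: P2: store L3 := 63  ⟶  IIM  (L3)  txn=BusRdX  M[L3]=20
step 5: P2: store L3 := 44  ⟶  IIM  (L3)  txn=∅  M[L3]=20
step 6: P2: load  L3  ⟶  IIM  (L3)  txn=∅  M[L3]=20
step 7: P1: load  L3  ⟶  ISO  (L3)  txn=BusRd  M[L3]=20
step 8: P2: store L3 := 80  ⟶  IIM  (L3)  txn=BusUpgr  M[L3]=20
step 9: P0: load  L3  ⟶  SIO  (L3)  txn=BusRd  M[L3]=20
step 10: P0: store L3 := 55  ⟶  MII  (L3)  txn=BusUpgr+Flush  M[L3]=80
step 11: P2: store L3 := 86  ⟶  IIM  (L3)  txn=BusRdX+Flush  M[L3]=55
step 12: P2: load  L3  ⟶  IIM  (L3)  txn=∅  M[L3]=55
step 13: P1: load  L3  ⟶  ISO  (L3)  txn=BusRd  M[L3]=55
step 14: P0: load  L2  ⟶  EII  (L2)  txn=BusRd  M[L2]=50
step 15: P1: store L1 := 13  ⟶  IMI  (L1)  txn=BusUpgr  M[L1]=80
step 16: P0: load  L3  ⟶  SSO  (L3)  txn=BusRd  M[L3]=55
step 17: P0: store L0 := 68  ⟶  MII  (L0)  txn=BusRdX+Flush  M[L0]=11
step 18: P0: store L2 := 57  ⟶  MII  (L2)  txn=∅  M[L2]=50
step 19: P1: load  L2  ⟶  OSI  (L2)  txn=BusRd  M[L2]=50
step 20: P0: load  L3  ⟶  SSO  (L3)  txn=∅  M[L3]=55
step 21: P1: load  L3  ⟶  SSO  (L3)  txn=∅  M[L3]=55
step 22: P1: store L3 := 47  ⟶  IMI  (L3)  txn=BusUpgr+Flush  M[L3]=86
step 23: P2: store L3 := 56  ⟶  IIM  (L3)  txn=BusRdX+Flush  M[L3]=47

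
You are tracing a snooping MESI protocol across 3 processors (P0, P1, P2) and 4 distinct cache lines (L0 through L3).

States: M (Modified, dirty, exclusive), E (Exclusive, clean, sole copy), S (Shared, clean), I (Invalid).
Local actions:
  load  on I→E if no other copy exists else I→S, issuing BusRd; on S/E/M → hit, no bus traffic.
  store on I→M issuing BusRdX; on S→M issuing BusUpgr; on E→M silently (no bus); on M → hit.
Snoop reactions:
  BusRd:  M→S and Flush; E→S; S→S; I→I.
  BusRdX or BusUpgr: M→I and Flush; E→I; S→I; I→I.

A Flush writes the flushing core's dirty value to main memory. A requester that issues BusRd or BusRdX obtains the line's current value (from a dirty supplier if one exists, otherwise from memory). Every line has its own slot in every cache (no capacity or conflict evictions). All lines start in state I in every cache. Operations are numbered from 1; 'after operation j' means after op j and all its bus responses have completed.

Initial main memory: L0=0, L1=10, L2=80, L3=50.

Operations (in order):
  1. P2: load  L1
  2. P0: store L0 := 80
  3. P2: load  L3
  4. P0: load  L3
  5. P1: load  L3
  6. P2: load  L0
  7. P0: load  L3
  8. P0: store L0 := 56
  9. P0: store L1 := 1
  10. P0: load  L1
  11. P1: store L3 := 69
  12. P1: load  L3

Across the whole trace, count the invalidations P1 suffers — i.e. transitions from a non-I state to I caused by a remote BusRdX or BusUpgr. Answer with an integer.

invalidations = 0

  op1 P2: load  L1 → I/I/E on L1; bus BusRd; mem=10
  op2 P0: store L0 := 80 → M/I/I on L0; bus BusRdX; mem=0
  op3 P2: load  L3 → I/I/E on L3; bus BusRd; mem=50
  op4 P0: load  L3 → S/I/S on L3; bus BusRd; mem=50
  op5 P1: load  L3 → S/S/S on L3; bus BusRd; mem=50
  op6 P2: load  L0 → S/I/S on L0; bus BusRd Flush; mem=80
  op7 P0: load  L3 → S/S/S on L3; bus (none); mem=50
  op8 P0: store L0 := 56 → M/I/I on L0; bus BusUpgr; mem=80
  op9 P0: store L1 := 1 → M/I/I on L1; bus BusRdX; mem=10
  op10 P0: load  L1 → M/I/I on L1; bus (none); mem=10
  op11 P1: store L3 := 69 → I/M/I on L3; bus BusUpgr; mem=50
  op12 P1: load  L3 → I/M/I on L3; bus (none); mem=50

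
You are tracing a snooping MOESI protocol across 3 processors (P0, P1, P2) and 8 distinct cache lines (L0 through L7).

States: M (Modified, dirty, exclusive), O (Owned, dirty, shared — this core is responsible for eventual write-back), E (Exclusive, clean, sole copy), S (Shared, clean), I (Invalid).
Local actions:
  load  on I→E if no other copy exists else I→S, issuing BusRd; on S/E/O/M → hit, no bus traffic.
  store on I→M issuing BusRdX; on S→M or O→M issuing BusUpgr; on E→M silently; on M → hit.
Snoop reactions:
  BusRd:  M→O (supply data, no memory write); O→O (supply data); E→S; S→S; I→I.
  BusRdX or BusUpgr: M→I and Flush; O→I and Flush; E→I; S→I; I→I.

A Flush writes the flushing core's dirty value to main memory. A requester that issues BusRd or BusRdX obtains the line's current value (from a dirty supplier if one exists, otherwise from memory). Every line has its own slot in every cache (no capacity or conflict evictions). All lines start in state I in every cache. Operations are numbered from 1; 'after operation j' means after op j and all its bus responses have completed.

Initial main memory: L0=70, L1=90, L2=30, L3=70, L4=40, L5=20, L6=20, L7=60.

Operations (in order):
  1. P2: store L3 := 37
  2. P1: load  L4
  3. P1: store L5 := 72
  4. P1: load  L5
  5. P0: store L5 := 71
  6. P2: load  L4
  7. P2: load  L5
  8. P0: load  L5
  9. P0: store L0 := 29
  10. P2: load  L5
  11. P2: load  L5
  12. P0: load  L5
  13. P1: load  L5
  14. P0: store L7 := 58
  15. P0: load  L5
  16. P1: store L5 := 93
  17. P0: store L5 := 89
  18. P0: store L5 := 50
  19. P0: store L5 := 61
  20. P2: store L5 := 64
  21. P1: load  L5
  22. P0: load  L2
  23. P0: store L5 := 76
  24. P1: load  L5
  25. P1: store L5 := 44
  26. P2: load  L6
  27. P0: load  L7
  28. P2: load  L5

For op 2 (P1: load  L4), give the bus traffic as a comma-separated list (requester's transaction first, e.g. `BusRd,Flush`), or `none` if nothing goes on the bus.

1. P2: store L3 := 37  bus=[BusRdX]  L3: P0=I P1=I P2=M  mem[L3]=70
2. P1: load  L4  bus=[BusRd]  L4: P0=I P1=E P2=I  mem[L4]=40
3. P1: store L5 := 72  bus=[BusRdX]  L5: P0=I P1=M P2=I  mem[L5]=20
4. P1: load  L5  bus=[-]  L5: P0=I P1=M P2=I  mem[L5]=20
5. P0: store L5 := 71  bus=[BusRdX,Flush]  L5: P0=M P1=I P2=I  mem[L5]=72
6. P2: load  L4  bus=[BusRd]  L4: P0=I P1=S P2=S  mem[L4]=40
7. P2: load  L5  bus=[BusRd]  L5: P0=O P1=I P2=S  mem[L5]=72
8. P0: load  L5  bus=[-]  L5: P0=O P1=I P2=S  mem[L5]=72
9. P0: store L0 := 29  bus=[BusRdX]  L0: P0=M P1=I P2=I  mem[L0]=70
10. P2: load  L5  bus=[-]  L5: P0=O P1=I P2=S  mem[L5]=72
11. P2: load  L5  bus=[-]  L5: P0=O P1=I P2=S  mem[L5]=72
12. P0: load  L5  bus=[-]  L5: P0=O P1=I P2=S  mem[L5]=72
13. P1: load  L5  bus=[BusRd]  L5: P0=O P1=S P2=S  mem[L5]=72
14. P0: store L7 := 58  bus=[BusRdX]  L7: P0=M P1=I P2=I  mem[L7]=60
15. P0: load  L5  bus=[-]  L5: P0=O P1=S P2=S  mem[L5]=72
16. P1: store L5 := 93  bus=[BusUpgr,Flush]  L5: P0=I P1=M P2=I  mem[L5]=71
17. P0: store L5 := 89  bus=[BusRdX,Flush]  L5: P0=M P1=I P2=I  mem[L5]=93
18. P0: store L5 := 50  bus=[-]  L5: P0=M P1=I P2=I  mem[L5]=93
19. P0: store L5 := 61  bus=[-]  L5: P0=M P1=I P2=I  mem[L5]=93
20. P2: store L5 := 64  bus=[BusRdX,Flush]  L5: P0=I P1=I P2=M  mem[L5]=61
21. P1: load  L5  bus=[BusRd]  L5: P0=I P1=S P2=O  mem[L5]=61
22. P0: load  L2  bus=[BusRd]  L2: P0=E P1=I P2=I  mem[L2]=30
23. P0: store L5 := 76  bus=[BusRdX,Flush]  L5: P0=M P1=I P2=I  mem[L5]=64
24. P1: load  L5  bus=[BusRd]  L5: P0=O P1=S P2=I  mem[L5]=64
25. P1: store L5 := 44  bus=[BusUpgr,Flush]  L5: P0=I P1=M P2=I  mem[L5]=76
26. P2: load  L6  bus=[BusRd]  L6: P0=I P1=I P2=E  mem[L6]=20
27. P0: load  L7  bus=[-]  L7: P0=M P1=I P2=I  mem[L7]=60
28. P2: load  L5  bus=[BusRd]  L5: P0=I P1=O P2=S  mem[L5]=76

bus = BusRd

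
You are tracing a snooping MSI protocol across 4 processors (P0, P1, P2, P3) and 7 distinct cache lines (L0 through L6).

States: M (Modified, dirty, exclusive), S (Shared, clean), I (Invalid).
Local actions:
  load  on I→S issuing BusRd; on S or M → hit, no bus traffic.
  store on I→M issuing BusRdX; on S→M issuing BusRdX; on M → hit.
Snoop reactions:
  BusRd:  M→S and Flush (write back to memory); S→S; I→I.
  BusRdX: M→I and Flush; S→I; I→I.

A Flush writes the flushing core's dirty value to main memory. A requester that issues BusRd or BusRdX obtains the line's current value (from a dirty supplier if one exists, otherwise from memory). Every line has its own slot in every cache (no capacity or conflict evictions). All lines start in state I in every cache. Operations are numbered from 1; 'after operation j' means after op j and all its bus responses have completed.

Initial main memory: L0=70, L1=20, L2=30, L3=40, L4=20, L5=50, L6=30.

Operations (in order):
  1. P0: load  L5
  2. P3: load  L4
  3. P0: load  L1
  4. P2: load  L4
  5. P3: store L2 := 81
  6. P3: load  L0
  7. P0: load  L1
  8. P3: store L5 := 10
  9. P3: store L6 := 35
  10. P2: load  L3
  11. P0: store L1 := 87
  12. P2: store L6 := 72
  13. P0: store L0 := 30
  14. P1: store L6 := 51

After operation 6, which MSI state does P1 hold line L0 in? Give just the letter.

1. P0: load  L5  bus=[BusRd]  L5: P0=S P1=I P2=I P3=I  mem[L5]=50
2. P3: load  L4  bus=[BusRd]  L4: P0=I P1=I P2=I P3=S  mem[L4]=20
3. P0: load  L1  bus=[BusRd]  L1: P0=S P1=I P2=I P3=I  mem[L1]=20
4. P2: load  L4  bus=[BusRd]  L4: P0=I P1=I P2=S P3=S  mem[L4]=20
5. P3: store L2 := 81  bus=[BusRdX]  L2: P0=I P1=I P2=I P3=M  mem[L2]=30
6. P3: load  L0  bus=[BusRd]  L0: P0=I P1=I P2=I P3=S  mem[L0]=70
7. P0: load  L1  bus=[-]  L1: P0=S P1=I P2=I P3=I  mem[L1]=20
8. P3: store L5 := 10  bus=[BusRdX]  L5: P0=I P1=I P2=I P3=M  mem[L5]=50
9. P3: store L6 := 35  bus=[BusRdX]  L6: P0=I P1=I P2=I P3=M  mem[L6]=30
10. P2: load  L3  bus=[BusRd]  L3: P0=I P1=I P2=S P3=I  mem[L3]=40
11. P0: store L1 := 87  bus=[BusRdX]  L1: P0=M P1=I P2=I P3=I  mem[L1]=20
12. P2: store L6 := 72  bus=[BusRdX,Flush]  L6: P0=I P1=I P2=M P3=I  mem[L6]=35
13. P0: store L0 := 30  bus=[BusRdX]  L0: P0=M P1=I P2=I P3=I  mem[L0]=70
14. P1: store L6 := 51  bus=[BusRdX,Flush]  L6: P0=I P1=M P2=I P3=I  mem[L6]=72

state = I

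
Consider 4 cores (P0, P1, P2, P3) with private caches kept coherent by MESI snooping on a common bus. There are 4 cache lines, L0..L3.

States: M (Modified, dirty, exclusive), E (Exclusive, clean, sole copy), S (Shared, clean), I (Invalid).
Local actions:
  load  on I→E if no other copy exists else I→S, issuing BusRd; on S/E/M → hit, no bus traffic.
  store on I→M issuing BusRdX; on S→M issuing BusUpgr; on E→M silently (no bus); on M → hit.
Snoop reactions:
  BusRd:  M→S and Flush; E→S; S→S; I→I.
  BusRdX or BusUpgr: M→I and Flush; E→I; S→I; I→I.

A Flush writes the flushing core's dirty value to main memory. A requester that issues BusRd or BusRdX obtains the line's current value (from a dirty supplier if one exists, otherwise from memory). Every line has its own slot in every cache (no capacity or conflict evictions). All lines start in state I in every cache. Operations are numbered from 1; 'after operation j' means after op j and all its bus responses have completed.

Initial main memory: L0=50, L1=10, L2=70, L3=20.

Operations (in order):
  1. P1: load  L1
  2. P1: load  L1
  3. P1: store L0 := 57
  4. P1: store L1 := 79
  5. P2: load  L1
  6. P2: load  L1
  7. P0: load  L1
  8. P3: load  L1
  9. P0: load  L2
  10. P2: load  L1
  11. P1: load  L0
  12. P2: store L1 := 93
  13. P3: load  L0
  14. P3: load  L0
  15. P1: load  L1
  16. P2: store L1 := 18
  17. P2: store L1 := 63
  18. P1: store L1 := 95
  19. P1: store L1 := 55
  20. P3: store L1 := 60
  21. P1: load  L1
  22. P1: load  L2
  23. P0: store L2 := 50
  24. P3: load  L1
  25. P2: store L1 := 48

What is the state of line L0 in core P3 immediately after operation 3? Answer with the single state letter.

[1] P1: load  L1 | P0:I, P1:E(10), P2:I, P3:I | bus: BusRd
[2] P1: load  L1 | P0:I, P1:E(10), P2:I, P3:I | bus: none
[3] P1: store L0 := 57 | P0:I, P1:M(57), P2:I, P3:I | bus: BusRdX
[4] P1: store L1 := 79 | P0:I, P1:M(79), P2:I, P3:I | bus: none
[5] P2: load  L1 | P0:I, P1:S(79), P2:S(79), P3:I | bus: BusRd,Flush
[6] P2: load  L1 | P0:I, P1:S(79), P2:S(79), P3:I | bus: none
[7] P0: load  L1 | P0:S(79), P1:S(79), P2:S(79), P3:I | bus: BusRd
[8] P3: load  L1 | P0:S(79), P1:S(79), P2:S(79), P3:S(79) | bus: BusRd
[9] P0: load  L2 | P0:E(70), P1:I, P2:I, P3:I | bus: BusRd
[10] P2: load  L1 | P0:S(79), P1:S(79), P2:S(79), P3:S(79) | bus: none
[11] P1: load  L0 | P0:I, P1:M(57), P2:I, P3:I | bus: none
[12] P2: store L1 := 93 | P0:I, P1:I, P2:M(93), P3:I | bus: BusUpgr
[13] P3: load  L0 | P0:I, P1:S(57), P2:I, P3:S(57) | bus: BusRd,Flush
[14] P3: load  L0 | P0:I, P1:S(57), P2:I, P3:S(57) | bus: none
[15] P1: load  L1 | P0:I, P1:S(93), P2:S(93), P3:I | bus: BusRd,Flush
[16] P2: store L1 := 18 | P0:I, P1:I, P2:M(18), P3:I | bus: BusUpgr
[17] P2: store L1 := 63 | P0:I, P1:I, P2:M(63), P3:I | bus: none
[18] P1: store L1 := 95 | P0:I, P1:M(95), P2:I, P3:I | bus: BusRdX,Flush
[19] P1: store L1 := 55 | P0:I, P1:M(55), P2:I, P3:I | bus: none
[20] P3: store L1 := 60 | P0:I, P1:I, P2:I, P3:M(60) | bus: BusRdX,Flush
[21] P1: load  L1 | P0:I, P1:S(60), P2:I, P3:S(60) | bus: BusRd,Flush
[22] P1: load  L2 | P0:S(70), P1:S(70), P2:I, P3:I | bus: BusRd
[23] P0: store L2 := 50 | P0:M(50), P1:I, P2:I, P3:I | bus: BusUpgr
[24] P3: load  L1 | P0:I, P1:S(60), P2:I, P3:S(60) | bus: none
[25] P2: store L1 := 48 | P0:I, P1:I, P2:M(48), P3:I | bus: BusRdX

state = I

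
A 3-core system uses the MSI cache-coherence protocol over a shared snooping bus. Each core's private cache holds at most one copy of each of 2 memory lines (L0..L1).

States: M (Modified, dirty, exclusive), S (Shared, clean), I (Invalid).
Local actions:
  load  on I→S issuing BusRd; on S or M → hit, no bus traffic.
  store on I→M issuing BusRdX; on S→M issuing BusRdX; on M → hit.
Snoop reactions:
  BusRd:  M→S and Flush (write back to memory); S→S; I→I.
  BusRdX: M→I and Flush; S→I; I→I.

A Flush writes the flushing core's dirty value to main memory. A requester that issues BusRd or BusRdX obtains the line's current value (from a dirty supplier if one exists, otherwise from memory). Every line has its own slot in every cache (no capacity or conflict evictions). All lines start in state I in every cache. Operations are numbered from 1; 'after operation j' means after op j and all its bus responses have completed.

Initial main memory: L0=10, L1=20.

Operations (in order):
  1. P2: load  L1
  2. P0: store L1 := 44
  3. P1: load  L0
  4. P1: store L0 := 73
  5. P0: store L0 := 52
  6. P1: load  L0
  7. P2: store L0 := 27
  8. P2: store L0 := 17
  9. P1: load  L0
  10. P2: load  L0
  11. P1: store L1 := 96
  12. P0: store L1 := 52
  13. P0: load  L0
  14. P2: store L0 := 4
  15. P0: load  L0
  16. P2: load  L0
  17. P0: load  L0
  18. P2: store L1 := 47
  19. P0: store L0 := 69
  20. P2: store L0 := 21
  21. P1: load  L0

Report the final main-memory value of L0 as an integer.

memory[L0] = 21

1. P2: load  L1  bus=[BusRd]  L1: P0=I P1=I P2=S  mem[L1]=20
2. P0: store L1 := 44  bus=[BusRdX]  L1: P0=M P1=I P2=I  mem[L1]=20
3. P1: load  L0  bus=[BusRd]  L0: P0=I P1=S P2=I  mem[L0]=10
4. P1: store L0 := 73  bus=[BusRdX]  L0: P0=I P1=M P2=I  mem[L0]=10
5. P0: store L0 := 52  bus=[BusRdX,Flush]  L0: P0=M P1=I P2=I  mem[L0]=73
6. P1: load  L0  bus=[BusRd,Flush]  L0: P0=S P1=S P2=I  mem[L0]=52
7. P2: store L0 := 27  bus=[BusRdX]  L0: P0=I P1=I P2=M  mem[L0]=52
8. P2: store L0 := 17  bus=[-]  L0: P0=I P1=I P2=M  mem[L0]=52
9. P1: load  L0  bus=[BusRd,Flush]  L0: P0=I P1=S P2=S  mem[L0]=17
10. P2: load  L0  bus=[-]  L0: P0=I P1=S P2=S  mem[L0]=17
11. P1: store L1 := 96  bus=[BusRdX,Flush]  L1: P0=I P1=M P2=I  mem[L1]=44
12. P0: store L1 := 52  bus=[BusRdX,Flush]  L1: P0=M P1=I P2=I  mem[L1]=96
13. P0: load  L0  bus=[BusRd]  L0: P0=S P1=S P2=S  mem[L0]=17
14. P2: store L0 := 4  bus=[BusRdX]  L0: P0=I P1=I P2=M  mem[L0]=17
15. P0: load  L0  bus=[BusRd,Flush]  L0: P0=S P1=I P2=S  mem[L0]=4
16. P2: load  L0  bus=[-]  L0: P0=S P1=I P2=S  mem[L0]=4
17. P0: load  L0  bus=[-]  L0: P0=S P1=I P2=S  mem[L0]=4
18. P2: store L1 := 47  bus=[BusRdX,Flush]  L1: P0=I P1=I P2=M  mem[L1]=52
19. P0: store L0 := 69  bus=[BusRdX]  L0: P0=M P1=I P2=I  mem[L0]=4
20. P2: store L0 := 21  bus=[BusRdX,Flush]  L0: P0=I P1=I P2=M  mem[L0]=69
21. P1: load  L0  bus=[BusRd,Flush]  L0: P0=I P1=S P2=S  mem[L0]=21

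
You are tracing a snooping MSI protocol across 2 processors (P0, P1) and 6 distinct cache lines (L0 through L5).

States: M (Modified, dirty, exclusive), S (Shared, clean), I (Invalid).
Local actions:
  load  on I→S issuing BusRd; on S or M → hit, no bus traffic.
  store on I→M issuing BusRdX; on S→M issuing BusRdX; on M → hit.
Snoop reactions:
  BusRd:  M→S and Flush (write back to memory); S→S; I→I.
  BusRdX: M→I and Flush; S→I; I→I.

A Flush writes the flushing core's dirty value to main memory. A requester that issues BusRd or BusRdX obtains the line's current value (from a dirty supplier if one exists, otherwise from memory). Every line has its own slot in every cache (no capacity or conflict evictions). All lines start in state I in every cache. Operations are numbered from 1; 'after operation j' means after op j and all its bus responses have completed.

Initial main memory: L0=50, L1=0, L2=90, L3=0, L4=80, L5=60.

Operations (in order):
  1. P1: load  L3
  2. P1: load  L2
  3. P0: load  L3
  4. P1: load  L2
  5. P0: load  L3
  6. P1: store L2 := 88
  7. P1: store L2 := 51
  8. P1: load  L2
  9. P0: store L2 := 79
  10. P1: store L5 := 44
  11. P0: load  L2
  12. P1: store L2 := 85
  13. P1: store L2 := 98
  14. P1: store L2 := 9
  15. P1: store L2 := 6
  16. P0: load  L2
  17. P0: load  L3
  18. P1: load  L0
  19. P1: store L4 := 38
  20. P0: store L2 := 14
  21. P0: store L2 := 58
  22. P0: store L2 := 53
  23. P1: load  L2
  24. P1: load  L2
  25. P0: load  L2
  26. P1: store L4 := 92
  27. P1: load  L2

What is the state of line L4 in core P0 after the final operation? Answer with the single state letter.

  op1 P1: load  L3 → I/S on L3; bus BusRd; mem=0
  op2 P1: load  L2 → I/S on L2; bus BusRd; mem=90
  op3 P0: load  L3 → S/S on L3; bus BusRd; mem=0
  op4 P1: load  L2 → I/S on L2; bus (none); mem=90
  op5 P0: load  L3 → S/S on L3; bus (none); mem=0
  op6 P1: store L2 := 88 → I/M on L2; bus BusRdX; mem=90
  op7 P1: store L2 := 51 → I/M on L2; bus (none); mem=90
  op8 P1: load  L2 → I/M on L2; bus (none); mem=90
  op9 P0: store L2 := 79 → M/I on L2; bus BusRdX Flush; mem=51
  op10 P1: store L5 := 44 → I/M on L5; bus BusRdX; mem=60
  op11 P0: load  L2 → M/I on L2; bus (none); mem=51
  op12 P1: store L2 := 85 → I/M on L2; bus BusRdX Flush; mem=79
  op13 P1: store L2 := 98 → I/M on L2; bus (none); mem=79
  op14 P1: store L2 := 9 → I/M on L2; bus (none); mem=79
  op15 P1: store L2 := 6 → I/M on L2; bus (none); mem=79
  op16 P0: load  L2 → S/S on L2; bus BusRd Flush; mem=6
  op17 P0: load  L3 → S/S on L3; bus (none); mem=0
  op18 P1: load  L0 → I/S on L0; bus BusRd; mem=50
  op19 P1: store L4 := 38 → I/M on L4; bus BusRdX; mem=80
  op20 P0: store L2 := 14 → M/I on L2; bus BusRdX; mem=6
  op21 P0: store L2 := 58 → M/I on L2; bus (none); mem=6
  op22 P0: store L2 := 53 → M/I on L2; bus (none); mem=6
  op23 P1: load  L2 → S/S on L2; bus BusRd Flush; mem=53
  op24 P1: load  L2 → S/S on L2; bus (none); mem=53
  op25 P0: load  L2 → S/S on L2; bus (none); mem=53
  op26 P1: store L4 := 92 → I/M on L4; bus (none); mem=80
  op27 P1: load  L2 → S/S on L2; bus (none); mem=53

state = I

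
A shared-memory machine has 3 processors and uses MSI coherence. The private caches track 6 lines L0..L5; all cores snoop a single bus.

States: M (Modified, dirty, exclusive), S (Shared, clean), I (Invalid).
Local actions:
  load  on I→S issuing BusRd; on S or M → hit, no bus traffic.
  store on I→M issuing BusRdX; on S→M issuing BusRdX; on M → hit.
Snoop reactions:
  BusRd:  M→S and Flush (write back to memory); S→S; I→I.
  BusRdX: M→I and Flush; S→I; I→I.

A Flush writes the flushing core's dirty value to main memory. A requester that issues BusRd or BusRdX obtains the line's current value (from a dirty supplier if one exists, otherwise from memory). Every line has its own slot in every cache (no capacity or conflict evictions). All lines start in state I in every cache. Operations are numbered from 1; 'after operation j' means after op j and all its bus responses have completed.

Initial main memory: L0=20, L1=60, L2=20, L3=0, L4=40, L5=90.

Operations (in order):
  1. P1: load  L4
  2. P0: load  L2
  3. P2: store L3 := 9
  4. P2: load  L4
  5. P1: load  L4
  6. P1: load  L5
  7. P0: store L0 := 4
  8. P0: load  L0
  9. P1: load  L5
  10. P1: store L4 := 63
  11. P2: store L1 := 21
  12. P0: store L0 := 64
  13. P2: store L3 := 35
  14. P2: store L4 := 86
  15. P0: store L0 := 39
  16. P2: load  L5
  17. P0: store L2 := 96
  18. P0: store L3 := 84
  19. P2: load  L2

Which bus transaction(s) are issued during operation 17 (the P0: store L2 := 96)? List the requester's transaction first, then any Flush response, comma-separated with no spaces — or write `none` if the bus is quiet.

1. P1: load  L4  bus=[BusRd]  L4: P0=I P1=S P2=I  mem[L4]=40
2. P0: load  L2  bus=[BusRd]  L2: P0=S P1=I P2=I  mem[L2]=20
3. P2: store L3 := 9  bus=[BusRdX]  L3: P0=I P1=I P2=M  mem[L3]=0
4. P2: load  L4  bus=[BusRd]  L4: P0=I P1=S P2=S  mem[L4]=40
5. P1: load  L4  bus=[-]  L4: P0=I P1=S P2=S  mem[L4]=40
6. P1: load  L5  bus=[BusRd]  L5: P0=I P1=S P2=I  mem[L5]=90
7. P0: store L0 := 4  bus=[BusRdX]  L0: P0=M P1=I P2=I  mem[L0]=20
8. P0: load  L0  bus=[-]  L0: P0=M P1=I P2=I  mem[L0]=20
9. P1: load  L5  bus=[-]  L5: P0=I P1=S P2=I  mem[L5]=90
10. P1: store L4 := 63  bus=[BusRdX]  L4: P0=I P1=M P2=I  mem[L4]=40
11. P2: store L1 := 21  bus=[BusRdX]  L1: P0=I P1=I P2=M  mem[L1]=60
12. P0: store L0 := 64  bus=[-]  L0: P0=M P1=I P2=I  mem[L0]=20
13. P2: store L3 := 35  bus=[-]  L3: P0=I P1=I P2=M  mem[L3]=0
14. P2: store L4 := 86  bus=[BusRdX,Flush]  L4: P0=I P1=I P2=M  mem[L4]=63
15. P0: store L0 := 39  bus=[-]  L0: P0=M P1=I P2=I  mem[L0]=20
16. P2: load  L5  bus=[BusRd]  L5: P0=I P1=S P2=S  mem[L5]=90
17. P0: store L2 := 96  bus=[BusRdX]  L2: P0=M P1=I P2=I  mem[L2]=20
18. P0: store L3 := 84  bus=[BusRdX,Flush]  L3: P0=M P1=I P2=I  mem[L3]=35
19. P2: load  L2  bus=[BusRd,Flush]  L2: P0=S P1=I P2=S  mem[L2]=96

bus = BusRdX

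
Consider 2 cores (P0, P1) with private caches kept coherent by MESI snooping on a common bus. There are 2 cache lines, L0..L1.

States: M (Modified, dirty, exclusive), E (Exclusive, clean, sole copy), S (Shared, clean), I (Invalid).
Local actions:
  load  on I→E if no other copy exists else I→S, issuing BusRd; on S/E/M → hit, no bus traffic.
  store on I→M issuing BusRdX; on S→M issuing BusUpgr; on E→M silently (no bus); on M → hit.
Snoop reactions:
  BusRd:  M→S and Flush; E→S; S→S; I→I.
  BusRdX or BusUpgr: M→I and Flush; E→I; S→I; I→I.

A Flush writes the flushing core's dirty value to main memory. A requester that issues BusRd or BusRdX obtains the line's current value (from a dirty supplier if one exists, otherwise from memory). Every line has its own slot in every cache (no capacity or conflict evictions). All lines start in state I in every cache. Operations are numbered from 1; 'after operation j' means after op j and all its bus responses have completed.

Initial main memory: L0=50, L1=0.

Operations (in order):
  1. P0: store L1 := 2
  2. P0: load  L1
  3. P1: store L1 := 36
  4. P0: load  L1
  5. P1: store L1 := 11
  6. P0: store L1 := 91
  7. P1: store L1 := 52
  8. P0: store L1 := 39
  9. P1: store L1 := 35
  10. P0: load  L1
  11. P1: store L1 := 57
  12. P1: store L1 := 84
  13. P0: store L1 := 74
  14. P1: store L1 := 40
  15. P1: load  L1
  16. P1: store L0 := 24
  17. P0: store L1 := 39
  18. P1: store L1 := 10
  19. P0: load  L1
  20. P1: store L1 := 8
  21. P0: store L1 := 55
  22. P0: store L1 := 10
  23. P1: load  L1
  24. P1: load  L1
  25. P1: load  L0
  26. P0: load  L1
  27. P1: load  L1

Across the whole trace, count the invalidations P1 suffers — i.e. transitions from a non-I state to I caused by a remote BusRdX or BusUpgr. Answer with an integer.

  op1 P0: store L1 := 2 → M/I on L1; bus BusRdX; mem=0
  op2 P0: load  L1 → M/I on L1; bus (none); mem=0
  op3 P1: store L1 := 36 → I/M on L1; bus BusRdX Flush; mem=2
  op4 P0: load  L1 → S/S on L1; bus BusRd Flush; mem=36
  op5 P1: store L1 := 11 → I/M on L1; bus BusUpgr; mem=36
  op6 P0: store L1 := 91 → M/I on L1; bus BusRdX Flush; mem=11
  op7 P1: store L1 := 52 → I/M on L1; bus BusRdX Flush; mem=91
  op8 P0: store L1 := 39 → M/I on L1; bus BusRdX Flush; mem=52
  op9 P1: store L1 := 35 → I/M on L1; bus BusRdX Flush; mem=39
  op10 P0: load  L1 → S/S on L1; bus BusRd Flush; mem=35
  op11 P1: store L1 := 57 → I/M on L1; bus BusUpgr; mem=35
  op12 P1: store L1 := 84 → I/M on L1; bus (none); mem=35
  op13 P0: store L1 := 74 → M/I on L1; bus BusRdX Flush; mem=84
  op14 P1: store L1 := 40 → I/M on L1; bus BusRdX Flush; mem=74
  op15 P1: load  L1 → I/M on L1; bus (none); mem=74
  op16 P1: store L0 := 24 → I/M on L0; bus BusRdX; mem=50
  op17 P0: store L1 := 39 → M/I on L1; bus BusRdX Flush; mem=40
  op18 P1: store L1 := 10 → I/M on L1; bus BusRdX Flush; mem=39
  op19 P0: load  L1 → S/S on L1; bus BusRd Flush; mem=10
  op20 P1: store L1 := 8 → I/M on L1; bus BusUpgr; mem=10
  op21 P0: store L1 := 55 → M/I on L1; bus BusRdX Flush; mem=8
  op22 P0: store L1 := 10 → M/I on L1; bus (none); mem=8
  op23 P1: load  L1 → S/S on L1; bus BusRd Flush; mem=10
  op24 P1: load  L1 → S/S on L1; bus (none); mem=10
  op25 P1: load  L0 → I/M on L0; bus (none); mem=50
  op26 P0: load  L1 → S/S on L1; bus (none); mem=10
  op27 P1: load  L1 → S/S on L1; bus (none); mem=10

invalidations = 5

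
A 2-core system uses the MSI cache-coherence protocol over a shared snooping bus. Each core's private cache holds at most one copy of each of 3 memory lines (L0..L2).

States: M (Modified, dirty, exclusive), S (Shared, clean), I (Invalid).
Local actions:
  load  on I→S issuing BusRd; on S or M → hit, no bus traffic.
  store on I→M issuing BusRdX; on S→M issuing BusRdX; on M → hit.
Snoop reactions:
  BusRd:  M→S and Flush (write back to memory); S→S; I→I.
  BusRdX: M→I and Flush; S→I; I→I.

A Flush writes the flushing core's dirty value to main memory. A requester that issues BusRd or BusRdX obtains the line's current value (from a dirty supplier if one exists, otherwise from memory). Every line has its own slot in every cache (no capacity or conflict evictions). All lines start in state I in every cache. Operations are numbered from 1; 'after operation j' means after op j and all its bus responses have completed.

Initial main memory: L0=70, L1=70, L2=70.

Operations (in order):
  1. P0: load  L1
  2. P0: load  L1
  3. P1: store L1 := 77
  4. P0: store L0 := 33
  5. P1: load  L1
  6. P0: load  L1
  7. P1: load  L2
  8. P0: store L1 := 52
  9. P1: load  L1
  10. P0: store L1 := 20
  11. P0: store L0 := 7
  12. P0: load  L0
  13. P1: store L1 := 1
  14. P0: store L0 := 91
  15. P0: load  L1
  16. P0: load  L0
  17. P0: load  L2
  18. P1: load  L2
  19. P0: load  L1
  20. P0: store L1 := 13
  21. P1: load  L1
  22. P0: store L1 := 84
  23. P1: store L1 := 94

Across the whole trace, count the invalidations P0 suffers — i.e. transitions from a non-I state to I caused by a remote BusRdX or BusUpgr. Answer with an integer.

invalidations = 3

[1] P0: load  L1 | P0:S(70), P1:I | bus: BusRd
[2] P0: load  L1 | P0:S(70), P1:I | bus: none
[3] P1: store L1 := 77 | P0:I, P1:M(77) | bus: BusRdX
[4] P0: store L0 := 33 | P0:M(33), P1:I | bus: BusRdX
[5] P1: load  L1 | P0:I, P1:M(77) | bus: none
[6] P0: load  L1 | P0:S(77), P1:S(77) | bus: BusRd,Flush
[7] P1: load  L2 | P0:I, P1:S(70) | bus: BusRd
[8] P0: store L1 := 52 | P0:M(52), P1:I | bus: BusRdX
[9] P1: load  L1 | P0:S(52), P1:S(52) | bus: BusRd,Flush
[10] P0: store L1 := 20 | P0:M(20), P1:I | bus: BusRdX
[11] P0: store L0 := 7 | P0:M(7), P1:I | bus: none
[12] P0: load  L0 | P0:M(7), P1:I | bus: none
[13] P1: store L1 := 1 | P0:I, P1:M(1) | bus: BusRdX,Flush
[14] P0: store L0 := 91 | P0:M(91), P1:I | bus: none
[15] P0: load  L1 | P0:S(1), P1:S(1) | bus: BusRd,Flush
[16] P0: load  L0 | P0:M(91), P1:I | bus: none
[17] P0: load  L2 | P0:S(70), P1:S(70) | bus: BusRd
[18] P1: load  L2 | P0:S(70), P1:S(70) | bus: none
[19] P0: load  L1 | P0:S(1), P1:S(1) | bus: none
[20] P0: store L1 := 13 | P0:M(13), P1:I | bus: BusRdX
[21] P1: load  L1 | P0:S(13), P1:S(13) | bus: BusRd,Flush
[22] P0: store L1 := 84 | P0:M(84), P1:I | bus: BusRdX
[23] P1: store L1 := 94 | P0:I, P1:M(94) | bus: BusRdX,Flush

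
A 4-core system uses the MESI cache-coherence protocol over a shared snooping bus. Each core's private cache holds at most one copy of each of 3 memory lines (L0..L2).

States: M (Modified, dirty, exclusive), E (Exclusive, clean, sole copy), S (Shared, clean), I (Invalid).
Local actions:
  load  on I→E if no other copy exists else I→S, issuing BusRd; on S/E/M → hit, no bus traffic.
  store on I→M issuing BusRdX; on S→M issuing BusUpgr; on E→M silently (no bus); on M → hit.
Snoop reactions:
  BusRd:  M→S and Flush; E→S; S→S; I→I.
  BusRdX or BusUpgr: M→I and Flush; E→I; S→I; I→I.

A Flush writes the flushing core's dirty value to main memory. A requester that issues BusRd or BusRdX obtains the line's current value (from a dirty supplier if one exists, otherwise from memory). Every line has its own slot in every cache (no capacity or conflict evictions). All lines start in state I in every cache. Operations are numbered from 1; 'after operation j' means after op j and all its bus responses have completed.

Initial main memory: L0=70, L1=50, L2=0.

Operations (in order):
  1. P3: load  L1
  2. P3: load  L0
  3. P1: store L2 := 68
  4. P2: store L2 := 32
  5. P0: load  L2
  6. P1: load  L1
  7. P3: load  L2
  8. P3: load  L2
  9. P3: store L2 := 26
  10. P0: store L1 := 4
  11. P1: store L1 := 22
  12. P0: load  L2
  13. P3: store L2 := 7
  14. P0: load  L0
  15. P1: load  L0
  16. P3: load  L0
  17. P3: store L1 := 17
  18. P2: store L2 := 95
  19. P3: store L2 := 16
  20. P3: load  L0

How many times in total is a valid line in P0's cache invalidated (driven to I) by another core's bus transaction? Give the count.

invalidations = 3

[1] P3: load  L1 | P0:I, P1:I, P2:I, P3:E(50) | bus: BusRd
[2] P3: load  L0 | P0:I, P1:I, P2:I, P3:E(70) | bus: BusRd
[3] P1: store L2 := 68 | P0:I, P1:M(68), P2:I, P3:I | bus: BusRdX
[4] P2: store L2 := 32 | P0:I, P1:I, P2:M(32), P3:I | bus: BusRdX,Flush
[5] P0: load  L2 | P0:S(32), P1:I, P2:S(32), P3:I | bus: BusRd,Flush
[6] P1: load  L1 | P0:I, P1:S(50), P2:I, P3:S(50) | bus: BusRd
[7] P3: load  L2 | P0:S(32), P1:I, P2:S(32), P3:S(32) | bus: BusRd
[8] P3: load  L2 | P0:S(32), P1:I, P2:S(32), P3:S(32) | bus: none
[9] P3: store L2 := 26 | P0:I, P1:I, P2:I, P3:M(26) | bus: BusUpgr
[10] P0: store L1 := 4 | P0:M(4), P1:I, P2:I, P3:I | bus: BusRdX
[11] P1: store L1 := 22 | P0:I, P1:M(22), P2:I, P3:I | bus: BusRdX,Flush
[12] P0: load  L2 | P0:S(26), P1:I, P2:I, P3:S(26) | bus: BusRd,Flush
[13] P3: store L2 := 7 | P0:I, P1:I, P2:I, P3:M(7) | bus: BusUpgr
[14] P0: load  L0 | P0:S(70), P1:I, P2:I, P3:S(70) | bus: BusRd
[15] P1: load  L0 | P0:S(70), P1:S(70), P2:I, P3:S(70) | bus: BusRd
[16] P3: load  L0 | P0:S(70), P1:S(70), P2:I, P3:S(70) | bus: none
[17] P3: store L1 := 17 | P0:I, P1:I, P2:I, P3:M(17) | bus: BusRdX,Flush
[18] P2: store L2 := 95 | P0:I, P1:I, P2:M(95), P3:I | bus: BusRdX,Flush
[19] P3: store L2 := 16 | P0:I, P1:I, P2:I, P3:M(16) | bus: BusRdX,Flush
[20] P3: load  L0 | P0:S(70), P1:S(70), P2:I, P3:S(70) | bus: none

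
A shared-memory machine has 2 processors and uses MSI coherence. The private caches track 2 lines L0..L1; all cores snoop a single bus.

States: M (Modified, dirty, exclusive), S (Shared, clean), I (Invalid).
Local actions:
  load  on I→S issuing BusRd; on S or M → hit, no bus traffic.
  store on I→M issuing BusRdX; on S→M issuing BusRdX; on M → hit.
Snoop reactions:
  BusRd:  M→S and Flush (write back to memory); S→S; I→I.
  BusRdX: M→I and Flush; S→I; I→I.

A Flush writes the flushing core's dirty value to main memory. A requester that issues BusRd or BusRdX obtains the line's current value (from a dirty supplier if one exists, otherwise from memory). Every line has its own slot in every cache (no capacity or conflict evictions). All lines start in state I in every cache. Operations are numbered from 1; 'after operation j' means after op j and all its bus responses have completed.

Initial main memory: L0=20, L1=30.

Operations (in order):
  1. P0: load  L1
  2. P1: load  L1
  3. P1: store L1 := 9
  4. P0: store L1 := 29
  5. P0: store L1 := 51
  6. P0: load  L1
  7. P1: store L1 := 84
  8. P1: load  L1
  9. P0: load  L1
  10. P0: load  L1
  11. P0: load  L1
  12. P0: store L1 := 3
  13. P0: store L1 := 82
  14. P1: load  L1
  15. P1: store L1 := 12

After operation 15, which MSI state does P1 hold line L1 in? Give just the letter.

state = M

step 1: P0: load  L1  ⟶  SI  (L1)  txn=BusRd  M[L1]=30
step 2: P1: load  L1  ⟶  SS  (L1)  txn=BusRd  M[L1]=30
step 3: P1: store L1 := 9  ⟶  IM  (L1)  txn=BusRdX  M[L1]=30
step 4: P0: store L1 := 29  ⟶  MI  (L1)  txn=BusRdX+Flush  M[L1]=9
step 5: P0: store L1 := 51  ⟶  MI  (L1)  txn=∅  M[L1]=9
step 6: P0: load  L1  ⟶  MI  (L1)  txn=∅  M[L1]=9
step 7: P1: store L1 := 84  ⟶  IM  (L1)  txn=BusRdX+Flush  M[L1]=51
step 8: P1: load  L1  ⟶  IM  (L1)  txn=∅  M[L1]=51
step 9: P0: load  L1  ⟶  SS  (L1)  txn=BusRd+Flush  M[L1]=84
step 10: P0: load  L1  ⟶  SS  (L1)  txn=∅  M[L1]=84
step 11: P0: load  L1  ⟶  SS  (L1)  txn=∅  M[L1]=84
step 12: P0: store L1 := 3  ⟶  MI  (L1)  txn=BusRdX  M[L1]=84
step 13: P0: store L1 := 82  ⟶  MI  (L1)  txn=∅  M[L1]=84
step 14: P1: load  L1  ⟶  SS  (L1)  txn=BusRd+Flush  M[L1]=82
step 15: P1: store L1 := 12  ⟶  IM  (L1)  txn=BusRdX  M[L1]=82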